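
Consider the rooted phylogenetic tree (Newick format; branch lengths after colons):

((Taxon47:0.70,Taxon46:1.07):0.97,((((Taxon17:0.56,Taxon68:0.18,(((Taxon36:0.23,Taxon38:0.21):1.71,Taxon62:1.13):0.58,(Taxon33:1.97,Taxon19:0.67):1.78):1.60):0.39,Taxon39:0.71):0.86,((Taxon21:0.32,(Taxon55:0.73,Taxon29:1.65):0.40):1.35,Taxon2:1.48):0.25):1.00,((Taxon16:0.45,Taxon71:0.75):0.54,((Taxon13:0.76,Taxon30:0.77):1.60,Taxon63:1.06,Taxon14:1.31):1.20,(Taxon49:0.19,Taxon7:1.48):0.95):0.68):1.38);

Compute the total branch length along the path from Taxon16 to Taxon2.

The path runs Taxon16 → … → MRCA → … → Taxon2; the MRCA is the node subtending ((((Taxon17,Taxon68,(((Taxon36,Taxon38),Taxon62),(Taxon33,Taxon19))),Taxon39),((Taxon21,(Taxon55,Taxon29)),Taxon2)),((Taxon16,Taxon71),((Taxon13,Taxon30),Taxon63,Taxon14),(Taxon49,Taxon7))).
Branch lengths along that path: 0.45 + 0.54 + 0.68 + 1.00 + 0.25 + 1.48 = 4.40.

4.40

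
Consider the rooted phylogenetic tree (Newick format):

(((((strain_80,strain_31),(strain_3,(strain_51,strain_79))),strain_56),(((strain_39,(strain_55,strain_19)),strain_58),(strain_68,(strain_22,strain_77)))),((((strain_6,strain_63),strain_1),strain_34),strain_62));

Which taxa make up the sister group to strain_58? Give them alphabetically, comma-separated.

strain_58 attaches to the tree at the node subtending ((strain_39,(strain_55,strain_19)),strain_58).
The other lineage descending from that same node — the sister group — is (strain_39,(strain_55,strain_19)); its 3 tips in alphabetical order are the answer.

strain_19, strain_39, strain_55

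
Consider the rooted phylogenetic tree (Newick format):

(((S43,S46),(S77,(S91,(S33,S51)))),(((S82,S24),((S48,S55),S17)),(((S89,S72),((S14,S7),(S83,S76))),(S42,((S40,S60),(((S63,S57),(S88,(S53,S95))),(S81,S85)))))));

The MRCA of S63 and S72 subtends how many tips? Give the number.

16

The MRCA of S63 and S72 is the node subtending (((S89,S72),((S14,S7),(S83,S76))),(S42,((S40,S60),(((S63,S57),(S88,(S53,S95))),(S81,S85))))).
That clade contains 16 terminal taxa: S14, S40, S42, S53, S57, S60, S63, S7, S72, S76, S81, S83, S85, S88, S89, S95.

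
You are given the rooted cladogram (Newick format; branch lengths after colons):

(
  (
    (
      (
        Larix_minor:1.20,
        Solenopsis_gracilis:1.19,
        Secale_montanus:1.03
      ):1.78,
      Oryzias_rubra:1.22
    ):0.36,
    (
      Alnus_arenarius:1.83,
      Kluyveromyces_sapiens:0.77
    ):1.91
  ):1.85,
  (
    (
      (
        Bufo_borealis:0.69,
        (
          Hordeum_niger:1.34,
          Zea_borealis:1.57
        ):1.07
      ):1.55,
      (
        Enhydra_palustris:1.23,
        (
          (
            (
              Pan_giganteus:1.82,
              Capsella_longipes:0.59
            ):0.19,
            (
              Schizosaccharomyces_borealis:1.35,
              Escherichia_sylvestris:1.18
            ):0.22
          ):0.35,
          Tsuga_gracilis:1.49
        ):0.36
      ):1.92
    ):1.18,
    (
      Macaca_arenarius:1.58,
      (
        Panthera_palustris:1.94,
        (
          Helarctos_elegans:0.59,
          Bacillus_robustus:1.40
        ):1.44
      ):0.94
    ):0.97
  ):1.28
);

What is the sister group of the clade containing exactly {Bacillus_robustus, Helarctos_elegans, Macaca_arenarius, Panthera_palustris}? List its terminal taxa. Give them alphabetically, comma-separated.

Bufo_borealis, Capsella_longipes, Enhydra_palustris, Escherichia_sylvestris, Hordeum_niger, Pan_giganteus, Schizosaccharomyces_borealis, Tsuga_gracilis, Zea_borealis

The clade containing exactly {Bacillus_robustus, Helarctos_elegans, Macaca_arenarius, Panthera_palustris} attaches to the tree at the node subtending (((Bufo_borealis,(Hordeum_niger,Zea_borealis)),(Enhydra_palustris,(((Pan_giganteus,Capsella_longipes),(Schizosaccharomyces_borealis,Escherichia_sylvestris)),Tsuga_gracilis))),(Macaca_arenarius,(Panthera_palustris,(Helarctos_elegans,Bacillus_robustus)))).
The other lineage descending from that same node — the sister group — is ((Bufo_borealis,(Hordeum_niger,Zea_borealis)),(Enhydra_palustris,(((Pan_giganteus,Capsella_longipes),(Schizosaccharomyces_borealis,Escherichia_sylvestris)),Tsuga_gracilis))); its 9 tips in alphabetical order are the answer.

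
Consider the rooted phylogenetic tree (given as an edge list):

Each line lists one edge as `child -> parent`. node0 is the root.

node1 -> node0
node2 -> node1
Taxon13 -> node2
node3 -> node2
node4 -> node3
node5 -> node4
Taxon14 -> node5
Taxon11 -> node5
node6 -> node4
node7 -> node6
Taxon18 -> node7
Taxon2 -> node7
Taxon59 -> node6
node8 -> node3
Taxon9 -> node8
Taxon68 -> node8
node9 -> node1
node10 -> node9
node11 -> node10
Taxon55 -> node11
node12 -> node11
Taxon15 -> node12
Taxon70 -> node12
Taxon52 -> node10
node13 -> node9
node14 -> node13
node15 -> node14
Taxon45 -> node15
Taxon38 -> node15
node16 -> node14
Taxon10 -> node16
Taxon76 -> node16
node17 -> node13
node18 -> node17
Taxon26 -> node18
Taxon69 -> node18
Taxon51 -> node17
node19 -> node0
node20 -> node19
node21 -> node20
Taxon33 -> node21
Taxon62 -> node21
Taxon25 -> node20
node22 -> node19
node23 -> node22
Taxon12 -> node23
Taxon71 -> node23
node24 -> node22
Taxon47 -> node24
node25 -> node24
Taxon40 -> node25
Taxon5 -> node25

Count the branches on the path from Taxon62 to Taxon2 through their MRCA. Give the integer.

11

The MRCA of Taxon62 and Taxon2 is the root of the tree.
From Taxon62 up to that node: 4 branches. From Taxon2 up to the same node: 7 branches. Total: 4 + 7 = 11.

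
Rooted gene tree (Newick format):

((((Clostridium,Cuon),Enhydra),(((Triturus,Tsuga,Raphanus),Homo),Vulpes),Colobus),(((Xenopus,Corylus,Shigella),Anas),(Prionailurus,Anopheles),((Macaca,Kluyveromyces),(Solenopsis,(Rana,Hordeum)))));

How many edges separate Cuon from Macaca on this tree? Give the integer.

8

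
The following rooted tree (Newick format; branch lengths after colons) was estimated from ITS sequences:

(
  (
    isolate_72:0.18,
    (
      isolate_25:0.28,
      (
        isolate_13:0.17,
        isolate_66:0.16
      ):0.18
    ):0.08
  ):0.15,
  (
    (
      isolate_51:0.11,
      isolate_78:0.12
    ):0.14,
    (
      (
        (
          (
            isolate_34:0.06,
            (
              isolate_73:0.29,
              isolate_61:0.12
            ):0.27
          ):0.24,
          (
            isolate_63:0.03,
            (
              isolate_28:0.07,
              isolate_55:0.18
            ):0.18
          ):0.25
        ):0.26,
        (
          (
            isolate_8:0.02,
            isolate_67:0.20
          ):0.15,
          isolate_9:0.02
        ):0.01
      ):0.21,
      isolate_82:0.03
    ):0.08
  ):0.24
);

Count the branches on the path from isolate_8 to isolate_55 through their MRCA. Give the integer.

The MRCA of isolate_8 and isolate_55 is the node subtending (((isolate_34,(isolate_73,isolate_61)),(isolate_63,(isolate_28,isolate_55))),((isolate_8,isolate_67),isolate_9)).
From isolate_8 up to that node: 3 branches. From isolate_55 up to the same node: 4 branches. Total: 3 + 4 = 7.

7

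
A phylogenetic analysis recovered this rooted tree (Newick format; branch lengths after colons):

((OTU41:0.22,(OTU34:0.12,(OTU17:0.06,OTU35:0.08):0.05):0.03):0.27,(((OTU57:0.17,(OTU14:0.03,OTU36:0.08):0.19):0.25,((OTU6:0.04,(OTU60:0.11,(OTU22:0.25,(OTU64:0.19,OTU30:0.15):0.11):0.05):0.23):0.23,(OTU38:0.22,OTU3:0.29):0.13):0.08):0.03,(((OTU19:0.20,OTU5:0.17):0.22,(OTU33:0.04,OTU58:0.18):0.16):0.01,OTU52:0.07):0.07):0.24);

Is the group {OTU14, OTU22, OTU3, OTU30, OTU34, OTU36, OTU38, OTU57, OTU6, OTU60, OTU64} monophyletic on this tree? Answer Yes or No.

The MRCA of the listed taxa is the root, so the smallest clade containing them is the whole tree.
That clade also contains OTU17, OTU19, OTU33, OTU35, OTU41, OTU5, OTU52, OTU58, which are not in the proposed group, so the group is not monophyletic.

No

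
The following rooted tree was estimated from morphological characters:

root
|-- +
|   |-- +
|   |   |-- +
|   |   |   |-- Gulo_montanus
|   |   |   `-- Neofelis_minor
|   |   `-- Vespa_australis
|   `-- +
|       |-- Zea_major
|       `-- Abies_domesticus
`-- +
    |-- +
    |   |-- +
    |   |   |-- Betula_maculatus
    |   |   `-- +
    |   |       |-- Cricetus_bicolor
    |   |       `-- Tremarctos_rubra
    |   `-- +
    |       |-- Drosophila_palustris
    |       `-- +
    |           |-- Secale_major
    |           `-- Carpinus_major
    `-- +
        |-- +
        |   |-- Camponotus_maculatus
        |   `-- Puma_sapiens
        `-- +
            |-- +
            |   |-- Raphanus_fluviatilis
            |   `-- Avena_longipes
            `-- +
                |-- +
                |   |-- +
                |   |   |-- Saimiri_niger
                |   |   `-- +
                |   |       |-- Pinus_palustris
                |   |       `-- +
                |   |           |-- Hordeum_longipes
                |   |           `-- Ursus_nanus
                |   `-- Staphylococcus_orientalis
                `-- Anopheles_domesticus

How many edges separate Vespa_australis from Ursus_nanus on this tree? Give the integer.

12

The MRCA of Vespa_australis and Ursus_nanus is the root of the tree.
From Vespa_australis up to that node: 3 branches. From Ursus_nanus up to the same node: 9 branches. Total: 3 + 9 = 12.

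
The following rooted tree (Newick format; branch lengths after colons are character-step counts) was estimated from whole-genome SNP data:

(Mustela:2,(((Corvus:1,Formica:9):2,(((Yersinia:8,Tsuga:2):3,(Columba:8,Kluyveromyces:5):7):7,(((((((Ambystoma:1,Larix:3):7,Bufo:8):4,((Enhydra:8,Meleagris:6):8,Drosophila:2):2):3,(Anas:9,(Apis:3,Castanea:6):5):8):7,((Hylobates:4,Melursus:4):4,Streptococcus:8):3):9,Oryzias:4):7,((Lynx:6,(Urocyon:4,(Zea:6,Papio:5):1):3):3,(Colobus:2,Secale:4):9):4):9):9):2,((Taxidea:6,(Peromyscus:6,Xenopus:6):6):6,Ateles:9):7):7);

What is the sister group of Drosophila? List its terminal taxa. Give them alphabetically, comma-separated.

Enhydra, Meleagris

Drosophila attaches to the tree at the node subtending ((Enhydra,Meleagris),Drosophila).
The other lineage descending from that same node — the sister group — is (Enhydra,Meleagris); its 2 tips in alphabetical order are the answer.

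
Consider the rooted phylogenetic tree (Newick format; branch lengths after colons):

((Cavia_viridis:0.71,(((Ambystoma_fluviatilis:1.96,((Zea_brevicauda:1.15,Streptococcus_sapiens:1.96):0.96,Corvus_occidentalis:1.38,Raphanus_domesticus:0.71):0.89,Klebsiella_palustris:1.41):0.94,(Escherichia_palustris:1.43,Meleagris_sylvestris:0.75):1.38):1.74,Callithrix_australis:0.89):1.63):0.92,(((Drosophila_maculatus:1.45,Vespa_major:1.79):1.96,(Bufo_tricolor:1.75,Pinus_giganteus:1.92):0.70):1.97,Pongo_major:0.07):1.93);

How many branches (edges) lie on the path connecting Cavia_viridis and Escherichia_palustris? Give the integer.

5

The MRCA of Cavia_viridis and Escherichia_palustris is the node subtending (Cavia_viridis,(((Ambystoma_fluviatilis,((Zea_brevicauda,Streptococcus_sapiens),Corvus_occidentalis,Raphanus_domesticus),Klebsiella_palustris),(Escherichia_palustris,Meleagris_sylvestris)),Callithrix_australis)).
From Cavia_viridis up to that node: 1 branch. From Escherichia_palustris up to the same node: 4 branches. Total: 1 + 4 = 5.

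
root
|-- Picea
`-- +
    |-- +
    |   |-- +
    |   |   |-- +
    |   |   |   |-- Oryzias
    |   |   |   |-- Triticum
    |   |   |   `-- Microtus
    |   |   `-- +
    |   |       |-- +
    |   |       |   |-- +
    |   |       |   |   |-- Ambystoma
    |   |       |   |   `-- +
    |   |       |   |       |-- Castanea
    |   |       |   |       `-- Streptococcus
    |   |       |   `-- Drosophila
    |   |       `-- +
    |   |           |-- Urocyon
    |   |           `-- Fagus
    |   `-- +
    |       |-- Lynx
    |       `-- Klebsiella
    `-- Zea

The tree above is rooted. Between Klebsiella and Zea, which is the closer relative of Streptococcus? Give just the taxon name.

The MRCA of Streptococcus and Klebsiella subtends (((Oryzias,Triticum,Microtus),(((Ambystoma,(Castanea,Streptococcus)),Drosophila),(Urocyon,Fagus))),(Lynx,Klebsiella)) (11 taxa).
The MRCA of Streptococcus and Zea subtends ((((Oryzias,Triticum,Microtus),(((Ambystoma,(Castanea,Streptococcus)),Drosophila),(Urocyon,Fagus))),(Lynx,Klebsiella)),Zea) (12 taxa).
The first is nested inside the second, so Streptococcus shares a more recent common ancestor with Klebsiella.

Klebsiella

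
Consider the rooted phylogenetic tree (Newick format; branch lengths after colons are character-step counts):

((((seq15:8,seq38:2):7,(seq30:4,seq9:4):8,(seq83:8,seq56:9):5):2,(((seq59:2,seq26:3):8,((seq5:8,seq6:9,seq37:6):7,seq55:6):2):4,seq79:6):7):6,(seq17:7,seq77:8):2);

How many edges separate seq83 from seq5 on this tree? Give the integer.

8

The MRCA of seq83 and seq5 is the node subtending (((seq15,seq38),(seq30,seq9),(seq83,seq56)),(((seq59,seq26),((seq5,seq6,seq37),seq55)),seq79)).
From seq83 up to that node: 3 branches. From seq5 up to the same node: 5 branches. Total: 3 + 5 = 8.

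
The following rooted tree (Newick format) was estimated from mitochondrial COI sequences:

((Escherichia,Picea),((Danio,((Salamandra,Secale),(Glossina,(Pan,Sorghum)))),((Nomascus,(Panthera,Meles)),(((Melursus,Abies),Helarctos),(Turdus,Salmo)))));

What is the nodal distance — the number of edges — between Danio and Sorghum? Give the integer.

5

The MRCA of Danio and Sorghum is the node subtending (Danio,((Salamandra,Secale),(Glossina,(Pan,Sorghum)))).
From Danio up to that node: 1 branch. From Sorghum up to the same node: 4 branches. Total: 1 + 4 = 5.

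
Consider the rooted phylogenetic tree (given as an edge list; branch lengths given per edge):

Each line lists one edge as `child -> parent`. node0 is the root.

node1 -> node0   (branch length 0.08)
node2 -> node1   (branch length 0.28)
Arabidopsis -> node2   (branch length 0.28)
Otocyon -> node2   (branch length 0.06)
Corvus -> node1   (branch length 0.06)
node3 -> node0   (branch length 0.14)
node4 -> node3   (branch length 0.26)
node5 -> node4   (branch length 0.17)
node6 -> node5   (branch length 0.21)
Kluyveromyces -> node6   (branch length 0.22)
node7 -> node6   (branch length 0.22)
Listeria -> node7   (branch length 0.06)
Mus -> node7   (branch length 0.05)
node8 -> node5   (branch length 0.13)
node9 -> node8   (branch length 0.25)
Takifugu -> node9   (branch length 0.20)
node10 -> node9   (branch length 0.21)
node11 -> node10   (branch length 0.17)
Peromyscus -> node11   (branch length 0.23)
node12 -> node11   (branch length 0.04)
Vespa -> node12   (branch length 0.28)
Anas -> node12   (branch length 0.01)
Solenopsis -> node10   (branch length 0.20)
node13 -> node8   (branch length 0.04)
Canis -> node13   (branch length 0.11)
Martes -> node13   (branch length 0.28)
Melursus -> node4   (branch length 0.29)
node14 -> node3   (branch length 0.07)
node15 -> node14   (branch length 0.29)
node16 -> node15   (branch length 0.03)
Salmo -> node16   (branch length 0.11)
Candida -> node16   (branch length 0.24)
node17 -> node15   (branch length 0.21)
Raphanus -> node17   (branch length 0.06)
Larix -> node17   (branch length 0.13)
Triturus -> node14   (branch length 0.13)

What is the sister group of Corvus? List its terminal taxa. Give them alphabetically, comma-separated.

Arabidopsis, Otocyon

Corvus attaches to the tree at the node subtending ((Arabidopsis,Otocyon),Corvus).
The other lineage descending from that same node — the sister group — is (Arabidopsis,Otocyon); its 2 tips in alphabetical order are the answer.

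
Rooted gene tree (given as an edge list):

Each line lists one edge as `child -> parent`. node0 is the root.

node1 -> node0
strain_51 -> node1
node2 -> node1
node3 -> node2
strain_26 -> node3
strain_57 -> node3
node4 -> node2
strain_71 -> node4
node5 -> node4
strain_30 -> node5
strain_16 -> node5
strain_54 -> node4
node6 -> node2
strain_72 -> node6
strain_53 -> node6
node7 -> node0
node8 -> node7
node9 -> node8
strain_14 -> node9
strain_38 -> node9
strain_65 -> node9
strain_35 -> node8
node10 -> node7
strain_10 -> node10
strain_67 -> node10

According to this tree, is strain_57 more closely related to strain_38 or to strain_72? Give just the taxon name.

The MRCA of strain_57 and strain_72 subtends ((strain_26,strain_57),(strain_71,(strain_30,strain_16),strain_54),(strain_72,strain_53)) (8 taxa).
The MRCA of strain_57 and strain_38 is the root, subtending the entire tree (15 taxa).
The first is nested inside the second, so strain_57 shares a more recent common ancestor with strain_72.

strain_72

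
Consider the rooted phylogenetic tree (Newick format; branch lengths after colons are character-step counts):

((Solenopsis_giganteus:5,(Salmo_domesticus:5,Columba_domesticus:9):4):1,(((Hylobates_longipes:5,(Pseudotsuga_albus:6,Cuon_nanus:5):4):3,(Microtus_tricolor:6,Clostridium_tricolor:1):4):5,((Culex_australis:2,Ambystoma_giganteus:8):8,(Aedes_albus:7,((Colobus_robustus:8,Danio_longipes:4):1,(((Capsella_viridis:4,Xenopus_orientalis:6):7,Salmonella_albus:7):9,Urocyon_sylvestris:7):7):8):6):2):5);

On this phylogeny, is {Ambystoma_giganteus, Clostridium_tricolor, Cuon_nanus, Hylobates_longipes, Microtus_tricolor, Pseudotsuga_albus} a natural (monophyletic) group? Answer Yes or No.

The MRCA of the listed taxa subtends (((Hylobates_longipes,(Pseudotsuga_albus,Cuon_nanus)),(Microtus_tricolor,Clostridium_tricolor)),((Culex_australis,Ambystoma_giganteus),(Aedes_albus,((Colobus_robustus,Danio_longipes),(((Capsella_viridis,Xenopus_orientalis),Salmonella_albus),Urocyon_sylvestris))))).
That clade also contains Aedes_albus, Capsella_viridis, Colobus_robustus, Culex_australis, Danio_longipes, Salmonella_albus, Urocyon_sylvestris, Xenopus_orientalis, which are not in the proposed group, so the group is not monophyletic.

No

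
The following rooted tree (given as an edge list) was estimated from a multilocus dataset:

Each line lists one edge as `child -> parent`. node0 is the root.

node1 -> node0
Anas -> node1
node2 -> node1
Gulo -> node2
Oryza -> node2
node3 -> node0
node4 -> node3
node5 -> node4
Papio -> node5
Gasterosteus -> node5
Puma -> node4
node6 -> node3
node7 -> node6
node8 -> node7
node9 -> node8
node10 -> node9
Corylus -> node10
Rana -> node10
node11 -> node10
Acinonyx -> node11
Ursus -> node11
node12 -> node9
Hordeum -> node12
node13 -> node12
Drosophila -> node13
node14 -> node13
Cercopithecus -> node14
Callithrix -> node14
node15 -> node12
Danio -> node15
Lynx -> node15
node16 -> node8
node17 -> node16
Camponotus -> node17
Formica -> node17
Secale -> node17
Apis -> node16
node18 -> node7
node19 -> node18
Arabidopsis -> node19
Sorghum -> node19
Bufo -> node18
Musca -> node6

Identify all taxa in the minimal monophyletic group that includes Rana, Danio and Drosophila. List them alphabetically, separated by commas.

Tracing Rana: it sits inside (Corylus,Rana,(Acinonyx,Ursus)).
Tracing Danio: it sits inside (Danio,Lynx).
Tracing Drosophila: it sits inside (Drosophila,(Cercopithecus,Callithrix)).
The smallest clade enclosing all 3 is ((Corylus,Rana,(Acinonyx,Ursus)),(Hordeum,(Drosophila,(Cercopithecus,Callithrix)),(Danio,Lynx))); the answer is its 10 terminal taxa in alphabetical order.

Acinonyx, Callithrix, Cercopithecus, Corylus, Danio, Drosophila, Hordeum, Lynx, Rana, Ursus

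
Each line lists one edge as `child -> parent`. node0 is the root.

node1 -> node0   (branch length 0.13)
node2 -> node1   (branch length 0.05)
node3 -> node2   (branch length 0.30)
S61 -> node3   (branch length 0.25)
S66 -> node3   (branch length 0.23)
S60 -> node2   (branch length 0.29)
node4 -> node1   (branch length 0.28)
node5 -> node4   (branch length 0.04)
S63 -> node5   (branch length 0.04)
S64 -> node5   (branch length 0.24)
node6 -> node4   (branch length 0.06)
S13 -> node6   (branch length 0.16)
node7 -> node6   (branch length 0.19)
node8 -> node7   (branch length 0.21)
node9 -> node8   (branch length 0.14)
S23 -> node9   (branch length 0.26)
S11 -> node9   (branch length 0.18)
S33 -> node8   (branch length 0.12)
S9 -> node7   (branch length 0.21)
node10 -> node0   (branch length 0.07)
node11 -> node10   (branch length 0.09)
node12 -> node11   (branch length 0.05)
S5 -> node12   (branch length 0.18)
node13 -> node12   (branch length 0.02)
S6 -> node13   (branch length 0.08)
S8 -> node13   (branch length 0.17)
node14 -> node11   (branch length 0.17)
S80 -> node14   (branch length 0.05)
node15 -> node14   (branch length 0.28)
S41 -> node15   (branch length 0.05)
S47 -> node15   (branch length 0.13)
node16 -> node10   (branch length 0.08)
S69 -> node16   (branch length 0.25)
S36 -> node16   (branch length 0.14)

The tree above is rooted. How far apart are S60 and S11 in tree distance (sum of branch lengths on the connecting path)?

The path runs S60 → … → MRCA → … → S11; the MRCA is the node subtending (((S61,S66),S60),((S63,S64),(S13,(((S23,S11),S33),S9)))).
Branch lengths along that path: 0.29 + 0.05 + 0.28 + 0.06 + 0.19 + 0.21 + 0.14 + 0.18 = 1.40.

1.40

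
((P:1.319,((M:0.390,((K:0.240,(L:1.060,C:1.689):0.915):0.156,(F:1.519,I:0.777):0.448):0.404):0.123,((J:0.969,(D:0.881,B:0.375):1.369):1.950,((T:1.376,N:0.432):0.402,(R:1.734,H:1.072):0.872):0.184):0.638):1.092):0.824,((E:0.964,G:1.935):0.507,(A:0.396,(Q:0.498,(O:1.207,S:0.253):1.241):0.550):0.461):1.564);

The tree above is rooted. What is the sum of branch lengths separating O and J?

The path runs O → … → MRCA → … → J; the MRCA is the root of the tree.
Branch lengths along that path: 1.207 + 1.241 + 0.550 + 0.461 + 1.564 + 0.824 + 1.092 + 0.638 + 1.950 + 0.969 = 10.496.

10.496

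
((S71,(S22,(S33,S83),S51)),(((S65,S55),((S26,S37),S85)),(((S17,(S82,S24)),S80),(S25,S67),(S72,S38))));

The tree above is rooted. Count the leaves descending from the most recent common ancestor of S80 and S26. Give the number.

13

The MRCA of S80 and S26 is the node subtending (((S65,S55),((S26,S37),S85)),(((S17,(S82,S24)),S80),(S25,S67),(S72,S38))).
That clade contains 13 terminal taxa: S17, S24, S25, S26, S37, S38, S55, S65, S67, S72, S80, S82, S85.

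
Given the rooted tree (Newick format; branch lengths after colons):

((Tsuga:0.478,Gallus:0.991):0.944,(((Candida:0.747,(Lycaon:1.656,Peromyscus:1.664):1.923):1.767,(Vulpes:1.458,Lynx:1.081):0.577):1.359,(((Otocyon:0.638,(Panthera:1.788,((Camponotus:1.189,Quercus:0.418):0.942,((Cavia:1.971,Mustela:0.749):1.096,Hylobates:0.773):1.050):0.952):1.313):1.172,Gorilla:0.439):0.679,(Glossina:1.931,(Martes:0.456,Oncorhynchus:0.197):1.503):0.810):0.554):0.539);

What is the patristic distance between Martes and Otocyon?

5.258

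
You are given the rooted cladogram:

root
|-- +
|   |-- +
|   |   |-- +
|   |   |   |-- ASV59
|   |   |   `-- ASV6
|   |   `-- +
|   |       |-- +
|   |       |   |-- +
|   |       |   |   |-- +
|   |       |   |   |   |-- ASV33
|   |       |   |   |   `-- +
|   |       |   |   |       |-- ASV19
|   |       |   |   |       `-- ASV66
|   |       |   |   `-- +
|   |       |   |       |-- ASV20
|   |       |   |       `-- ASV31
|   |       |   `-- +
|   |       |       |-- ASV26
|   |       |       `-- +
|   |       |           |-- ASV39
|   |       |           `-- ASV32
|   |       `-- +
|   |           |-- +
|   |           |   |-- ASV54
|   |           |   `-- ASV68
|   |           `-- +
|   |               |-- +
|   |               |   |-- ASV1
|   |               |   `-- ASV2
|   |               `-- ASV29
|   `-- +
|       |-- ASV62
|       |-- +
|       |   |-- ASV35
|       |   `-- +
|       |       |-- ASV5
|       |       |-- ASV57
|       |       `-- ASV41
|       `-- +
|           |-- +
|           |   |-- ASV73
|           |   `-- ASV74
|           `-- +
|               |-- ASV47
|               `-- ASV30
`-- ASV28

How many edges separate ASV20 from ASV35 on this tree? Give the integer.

The MRCA of ASV20 and ASV35 is the node subtending (((ASV59,ASV6),((((ASV33,(ASV19,ASV66)),(ASV20,ASV31)),(ASV26,(ASV39,ASV32))),((ASV54,ASV68),((ASV1,ASV2),ASV29)))),(ASV62,(ASV35,(ASV5,ASV57,ASV41)),((ASV73,ASV74),(ASV47,ASV30)))).
From ASV20 up to that node: 6 branches. From ASV35 up to the same node: 3 branches. Total: 6 + 3 = 9.

9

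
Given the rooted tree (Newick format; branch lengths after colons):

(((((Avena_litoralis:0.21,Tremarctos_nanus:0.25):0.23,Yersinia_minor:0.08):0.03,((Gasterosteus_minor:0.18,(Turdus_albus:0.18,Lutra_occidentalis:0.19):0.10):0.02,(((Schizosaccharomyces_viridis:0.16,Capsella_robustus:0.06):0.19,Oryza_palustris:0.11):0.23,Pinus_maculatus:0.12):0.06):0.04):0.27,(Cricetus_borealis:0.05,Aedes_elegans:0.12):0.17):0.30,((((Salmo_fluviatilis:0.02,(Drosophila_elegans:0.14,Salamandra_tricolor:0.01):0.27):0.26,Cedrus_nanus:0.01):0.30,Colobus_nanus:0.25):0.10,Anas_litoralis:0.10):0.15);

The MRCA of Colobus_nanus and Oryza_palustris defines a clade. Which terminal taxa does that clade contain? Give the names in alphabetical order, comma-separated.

Aedes_elegans, Anas_litoralis, Avena_litoralis, Capsella_robustus, Cedrus_nanus, Colobus_nanus, Cricetus_borealis, Drosophila_elegans, Gasterosteus_minor, Lutra_occidentalis, Oryza_palustris, Pinus_maculatus, Salamandra_tricolor, Salmo_fluviatilis, Schizosaccharomyces_viridis, Tremarctos_nanus, Turdus_albus, Yersinia_minor

Tracing Colobus_nanus: it sits inside (((Salmo_fluviatilis,(Drosophila_elegans,Salamandra_tricolor)),Cedrus_nanus),Colobus_nanus).
Tracing Oryza_palustris: it sits inside ((Schizosaccharomyces_viridis,Capsella_robustus),Oryza_palustris).
The smallest clade enclosing both is the whole tree (their MRCA is the root), so the answer is all 18 tips in alphabetical order.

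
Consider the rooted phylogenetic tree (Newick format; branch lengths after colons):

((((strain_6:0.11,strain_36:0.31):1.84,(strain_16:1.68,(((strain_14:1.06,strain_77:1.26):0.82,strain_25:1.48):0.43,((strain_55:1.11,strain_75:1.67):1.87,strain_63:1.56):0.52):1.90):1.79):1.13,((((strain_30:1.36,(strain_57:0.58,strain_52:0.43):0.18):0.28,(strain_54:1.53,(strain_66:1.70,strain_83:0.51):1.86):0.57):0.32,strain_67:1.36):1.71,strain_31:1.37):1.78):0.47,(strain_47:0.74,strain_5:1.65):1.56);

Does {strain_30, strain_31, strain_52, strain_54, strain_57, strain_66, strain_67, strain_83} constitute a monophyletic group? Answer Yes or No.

Yes

The most recent common ancestor of these taxa subtends ((((strain_30,(strain_57,strain_52)),(strain_54,(strain_66,strain_83))),strain_67),strain_31).
That clade has exactly 8 tips — every listed taxon and nothing else — so the group is monophyletic.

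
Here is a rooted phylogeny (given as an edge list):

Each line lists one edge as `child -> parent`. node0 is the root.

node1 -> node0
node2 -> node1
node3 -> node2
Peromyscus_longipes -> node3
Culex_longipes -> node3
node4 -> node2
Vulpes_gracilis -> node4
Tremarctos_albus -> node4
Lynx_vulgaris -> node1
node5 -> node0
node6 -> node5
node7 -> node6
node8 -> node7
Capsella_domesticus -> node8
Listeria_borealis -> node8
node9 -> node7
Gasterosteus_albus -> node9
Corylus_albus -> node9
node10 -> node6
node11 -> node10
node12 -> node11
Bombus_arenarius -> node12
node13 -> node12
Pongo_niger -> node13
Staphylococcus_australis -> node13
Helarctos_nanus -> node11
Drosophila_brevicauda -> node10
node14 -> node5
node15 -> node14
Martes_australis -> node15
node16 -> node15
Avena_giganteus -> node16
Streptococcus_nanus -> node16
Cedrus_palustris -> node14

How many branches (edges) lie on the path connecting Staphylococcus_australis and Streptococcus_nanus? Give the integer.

10

The MRCA of Staphylococcus_australis and Streptococcus_nanus is the node subtending ((((Capsella_domesticus,Listeria_borealis),(Gasterosteus_albus,Corylus_albus)),(((Bombus_arenarius,(Pongo_niger,Staphylococcus_australis)),Helarctos_nanus),Drosophila_brevicauda)),((Martes_australis,(Avena_giganteus,Streptococcus_nanus)),Cedrus_palustris)).
From Staphylococcus_australis up to that node: 6 branches. From Streptococcus_nanus up to the same node: 4 branches. Total: 6 + 4 = 10.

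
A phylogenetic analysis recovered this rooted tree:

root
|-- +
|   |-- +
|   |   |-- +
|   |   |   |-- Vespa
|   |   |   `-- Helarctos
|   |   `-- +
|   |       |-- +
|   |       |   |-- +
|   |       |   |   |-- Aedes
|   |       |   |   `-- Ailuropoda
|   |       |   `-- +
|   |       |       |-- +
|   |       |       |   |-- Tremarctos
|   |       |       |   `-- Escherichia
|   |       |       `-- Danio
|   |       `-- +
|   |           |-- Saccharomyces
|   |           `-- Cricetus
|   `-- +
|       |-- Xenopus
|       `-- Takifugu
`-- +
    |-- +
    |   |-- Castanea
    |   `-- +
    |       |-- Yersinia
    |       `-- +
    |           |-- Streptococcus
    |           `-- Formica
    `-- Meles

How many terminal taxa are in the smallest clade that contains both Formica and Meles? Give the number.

The MRCA of Formica and Meles is the node subtending ((Castanea,(Yersinia,(Streptococcus,Formica))),Meles).
That clade contains 5 terminal taxa: Castanea, Formica, Meles, Streptococcus, Yersinia.

5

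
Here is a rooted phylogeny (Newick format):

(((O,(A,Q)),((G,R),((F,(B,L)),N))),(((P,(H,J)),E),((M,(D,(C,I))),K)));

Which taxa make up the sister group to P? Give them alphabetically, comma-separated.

H, J

P attaches to the tree at the node subtending (P,(H,J)).
The other lineage descending from that same node — the sister group — is (H,J); its 2 tips in alphabetical order are the answer.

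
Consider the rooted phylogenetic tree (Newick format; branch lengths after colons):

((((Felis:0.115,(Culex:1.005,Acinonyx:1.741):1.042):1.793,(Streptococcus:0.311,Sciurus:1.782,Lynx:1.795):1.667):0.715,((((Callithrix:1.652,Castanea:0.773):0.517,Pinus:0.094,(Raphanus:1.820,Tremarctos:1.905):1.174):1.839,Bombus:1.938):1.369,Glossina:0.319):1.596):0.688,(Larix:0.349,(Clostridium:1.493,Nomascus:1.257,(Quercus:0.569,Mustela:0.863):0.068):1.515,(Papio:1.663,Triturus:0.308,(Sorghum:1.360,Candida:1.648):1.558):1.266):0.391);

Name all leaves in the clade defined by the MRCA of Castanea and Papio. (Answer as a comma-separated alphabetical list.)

Tracing Castanea: it sits inside (Callithrix,Castanea).
Tracing Papio: it sits inside (Papio,Triturus,(Sorghum,Candida)).
The smallest clade enclosing both is the whole tree (their MRCA is the root), so the answer is all 22 tips in alphabetical order.

Acinonyx, Bombus, Callithrix, Candida, Castanea, Clostridium, Culex, Felis, Glossina, Larix, Lynx, Mustela, Nomascus, Papio, Pinus, Quercus, Raphanus, Sciurus, Sorghum, Streptococcus, Tremarctos, Triturus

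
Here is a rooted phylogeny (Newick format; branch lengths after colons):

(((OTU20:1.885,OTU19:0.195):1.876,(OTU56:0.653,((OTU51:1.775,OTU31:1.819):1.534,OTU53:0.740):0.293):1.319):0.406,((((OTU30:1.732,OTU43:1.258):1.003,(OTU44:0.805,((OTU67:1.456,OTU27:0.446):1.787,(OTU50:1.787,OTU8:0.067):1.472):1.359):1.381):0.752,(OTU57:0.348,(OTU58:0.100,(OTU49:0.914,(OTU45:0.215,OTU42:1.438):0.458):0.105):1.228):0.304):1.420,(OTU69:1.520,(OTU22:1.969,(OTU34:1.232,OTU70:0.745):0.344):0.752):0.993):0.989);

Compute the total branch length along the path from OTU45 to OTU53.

7.477

The path runs OTU45 → … → MRCA → … → OTU53; the MRCA is the root of the tree.
Branch lengths along that path: 0.215 + 0.458 + 0.105 + 1.228 + 0.304 + 1.420 + 0.989 + 0.406 + 1.319 + 0.293 + 0.740 = 7.477.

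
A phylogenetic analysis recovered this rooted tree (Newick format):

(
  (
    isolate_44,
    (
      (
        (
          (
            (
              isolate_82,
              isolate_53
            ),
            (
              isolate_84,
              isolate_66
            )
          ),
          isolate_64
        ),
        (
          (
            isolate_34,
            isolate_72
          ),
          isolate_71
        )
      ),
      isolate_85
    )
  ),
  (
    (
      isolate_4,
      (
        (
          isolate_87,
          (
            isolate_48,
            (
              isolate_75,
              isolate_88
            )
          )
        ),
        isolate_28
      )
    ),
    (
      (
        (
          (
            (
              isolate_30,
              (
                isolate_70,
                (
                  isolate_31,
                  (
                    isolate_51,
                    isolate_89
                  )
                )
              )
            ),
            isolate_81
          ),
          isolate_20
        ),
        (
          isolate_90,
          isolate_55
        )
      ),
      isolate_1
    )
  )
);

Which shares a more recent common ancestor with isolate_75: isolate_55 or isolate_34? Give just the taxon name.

isolate_55

The MRCA of isolate_75 and isolate_55 subtends ((isolate_4,((isolate_87,(isolate_48,(isolate_75,isolate_88))),isolate_28)),(((((isolate_30,(isolate_70,(isolate_31,(isolate_51,isolate_89)))),isolate_81),isolate_20),(isolate_90,isolate_55)),isolate_1)) (16 taxa).
The MRCA of isolate_75 and isolate_34 is the root, subtending the entire tree (26 taxa).
The first is nested inside the second, so isolate_75 shares a more recent common ancestor with isolate_55.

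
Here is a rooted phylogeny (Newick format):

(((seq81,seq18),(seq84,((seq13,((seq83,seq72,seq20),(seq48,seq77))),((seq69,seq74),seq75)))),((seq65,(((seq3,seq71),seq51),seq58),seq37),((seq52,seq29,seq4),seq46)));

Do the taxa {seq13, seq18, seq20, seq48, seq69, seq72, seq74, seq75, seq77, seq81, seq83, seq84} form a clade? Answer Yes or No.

Yes

The most recent common ancestor of these taxa subtends ((seq81,seq18),(seq84,((seq13,((seq83,seq72,seq20),(seq48,seq77))),((seq69,seq74),seq75)))).
That clade has exactly 12 tips — every listed taxon and nothing else — so the group is monophyletic.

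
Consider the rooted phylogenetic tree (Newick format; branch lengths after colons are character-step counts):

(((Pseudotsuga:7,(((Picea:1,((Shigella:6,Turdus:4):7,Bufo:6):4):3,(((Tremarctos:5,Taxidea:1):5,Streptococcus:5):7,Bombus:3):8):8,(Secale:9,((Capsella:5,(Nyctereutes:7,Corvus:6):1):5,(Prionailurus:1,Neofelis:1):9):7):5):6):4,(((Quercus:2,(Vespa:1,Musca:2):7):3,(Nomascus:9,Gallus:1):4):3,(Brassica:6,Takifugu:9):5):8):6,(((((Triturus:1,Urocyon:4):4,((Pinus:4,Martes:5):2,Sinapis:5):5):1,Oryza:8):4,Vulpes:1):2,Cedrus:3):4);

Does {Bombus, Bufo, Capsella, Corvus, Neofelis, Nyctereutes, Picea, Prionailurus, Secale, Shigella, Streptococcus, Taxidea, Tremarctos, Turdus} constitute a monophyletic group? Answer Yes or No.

The most recent common ancestor of these taxa subtends (((Picea,((Shigella,Turdus),Bufo)),(((Tremarctos,Taxidea),Streptococcus),Bombus)),(Secale,((Capsella,(Nyctereutes,Corvus)),(Prionailurus,Neofelis)))).
That clade has exactly 14 tips — every listed taxon and nothing else — so the group is monophyletic.

Yes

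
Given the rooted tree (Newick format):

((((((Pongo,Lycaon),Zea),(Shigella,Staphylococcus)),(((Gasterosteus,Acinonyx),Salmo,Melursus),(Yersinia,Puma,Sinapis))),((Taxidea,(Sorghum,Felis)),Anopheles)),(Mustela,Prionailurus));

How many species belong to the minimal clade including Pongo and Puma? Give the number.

The MRCA of Pongo and Puma is the node subtending ((((Pongo,Lycaon),Zea),(Shigella,Staphylococcus)),(((Gasterosteus,Acinonyx),Salmo,Melursus),(Yersinia,Puma,Sinapis))).
That clade contains 12 terminal taxa: Acinonyx, Gasterosteus, Lycaon, Melursus, Pongo, Puma, Salmo, Shigella, Sinapis, Staphylococcus, Yersinia, Zea.

12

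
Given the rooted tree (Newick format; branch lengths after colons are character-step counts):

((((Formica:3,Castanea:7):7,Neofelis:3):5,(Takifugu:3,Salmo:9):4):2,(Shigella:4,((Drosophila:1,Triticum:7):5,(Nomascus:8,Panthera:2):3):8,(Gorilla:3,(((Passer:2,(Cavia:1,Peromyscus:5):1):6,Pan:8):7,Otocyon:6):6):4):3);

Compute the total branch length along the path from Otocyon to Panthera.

29

The path runs Otocyon → … → MRCA → … → Panthera; the MRCA is the node subtending (Shigella,((Drosophila,Triticum),(Nomascus,Panthera)),(Gorilla,(((Passer,(Cavia,Peromyscus)),Pan),Otocyon))).
Branch lengths along that path: 6 + 6 + 4 + 8 + 3 + 2 = 29.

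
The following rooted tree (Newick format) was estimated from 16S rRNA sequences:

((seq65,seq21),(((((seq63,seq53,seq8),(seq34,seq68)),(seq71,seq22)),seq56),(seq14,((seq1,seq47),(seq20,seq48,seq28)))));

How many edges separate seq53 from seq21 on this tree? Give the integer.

8

The MRCA of seq53 and seq21 is the root of the tree.
From seq53 up to that node: 6 branches. From seq21 up to the same node: 2 branches. Total: 6 + 2 = 8.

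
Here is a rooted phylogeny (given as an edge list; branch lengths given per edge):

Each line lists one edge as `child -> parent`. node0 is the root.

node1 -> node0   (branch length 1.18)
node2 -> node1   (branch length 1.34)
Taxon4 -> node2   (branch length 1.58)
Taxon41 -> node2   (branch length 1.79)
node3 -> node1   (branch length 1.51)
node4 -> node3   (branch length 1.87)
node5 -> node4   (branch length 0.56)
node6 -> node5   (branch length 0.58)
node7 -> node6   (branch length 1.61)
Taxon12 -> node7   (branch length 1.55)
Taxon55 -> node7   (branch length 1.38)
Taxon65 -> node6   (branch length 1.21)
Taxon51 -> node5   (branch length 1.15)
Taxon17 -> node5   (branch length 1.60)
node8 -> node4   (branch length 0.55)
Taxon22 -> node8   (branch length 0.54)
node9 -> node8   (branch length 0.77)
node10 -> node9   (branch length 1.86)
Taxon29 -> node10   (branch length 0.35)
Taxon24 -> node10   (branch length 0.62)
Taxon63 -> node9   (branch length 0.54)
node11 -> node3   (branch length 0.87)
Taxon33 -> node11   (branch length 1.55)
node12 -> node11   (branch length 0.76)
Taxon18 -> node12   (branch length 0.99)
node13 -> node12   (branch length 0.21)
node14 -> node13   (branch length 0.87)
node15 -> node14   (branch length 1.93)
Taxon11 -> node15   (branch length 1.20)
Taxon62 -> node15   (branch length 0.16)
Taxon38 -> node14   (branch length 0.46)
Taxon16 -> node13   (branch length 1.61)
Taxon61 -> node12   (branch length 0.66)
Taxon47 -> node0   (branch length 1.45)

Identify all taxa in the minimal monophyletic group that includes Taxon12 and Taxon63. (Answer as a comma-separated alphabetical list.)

Tracing Taxon12: it sits inside (Taxon12,Taxon55).
Tracing Taxon63: it sits inside ((Taxon29,Taxon24),Taxon63).
The smallest clade enclosing both is ((((Taxon12,Taxon55),Taxon65),Taxon51,Taxon17),(Taxon22,((Taxon29,Taxon24),Taxon63))); the answer is its 9 terminal taxa in alphabetical order.

Taxon12, Taxon17, Taxon22, Taxon24, Taxon29, Taxon51, Taxon55, Taxon63, Taxon65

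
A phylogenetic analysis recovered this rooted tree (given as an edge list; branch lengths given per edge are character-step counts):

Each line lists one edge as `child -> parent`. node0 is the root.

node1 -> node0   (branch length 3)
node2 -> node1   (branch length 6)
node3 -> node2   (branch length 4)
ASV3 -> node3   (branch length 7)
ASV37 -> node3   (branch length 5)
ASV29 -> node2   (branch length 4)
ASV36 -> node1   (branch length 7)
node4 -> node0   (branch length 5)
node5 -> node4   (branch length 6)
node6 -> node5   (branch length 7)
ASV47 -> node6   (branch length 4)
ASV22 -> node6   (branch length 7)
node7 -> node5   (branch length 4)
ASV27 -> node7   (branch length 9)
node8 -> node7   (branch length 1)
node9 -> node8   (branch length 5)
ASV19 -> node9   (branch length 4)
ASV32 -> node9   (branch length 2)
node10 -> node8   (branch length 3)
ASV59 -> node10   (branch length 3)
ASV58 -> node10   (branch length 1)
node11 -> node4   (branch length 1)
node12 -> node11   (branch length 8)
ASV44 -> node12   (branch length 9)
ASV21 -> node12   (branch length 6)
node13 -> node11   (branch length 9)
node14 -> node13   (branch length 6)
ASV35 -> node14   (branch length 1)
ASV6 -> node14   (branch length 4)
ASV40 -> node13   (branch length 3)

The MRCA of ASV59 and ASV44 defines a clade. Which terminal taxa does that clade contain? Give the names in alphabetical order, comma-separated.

ASV19, ASV21, ASV22, ASV27, ASV32, ASV35, ASV40, ASV44, ASV47, ASV58, ASV59, ASV6

Tracing ASV59: it sits inside (ASV59,ASV58).
Tracing ASV44: it sits inside (ASV44,ASV21).
The smallest clade enclosing both is (((ASV47,ASV22),(ASV27,((ASV19,ASV32),(ASV59,ASV58)))),((ASV44,ASV21),((ASV35,ASV6),ASV40))); the answer is its 12 terminal taxa in alphabetical order.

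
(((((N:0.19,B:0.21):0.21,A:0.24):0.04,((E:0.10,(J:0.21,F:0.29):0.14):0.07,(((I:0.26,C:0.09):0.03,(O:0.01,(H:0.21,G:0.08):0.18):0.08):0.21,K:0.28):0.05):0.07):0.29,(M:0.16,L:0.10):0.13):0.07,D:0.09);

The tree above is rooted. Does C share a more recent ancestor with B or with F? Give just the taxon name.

F

The MRCA of C and F subtends ((E,(J,F)),(((I,C),(O,(H,G))),K)) (9 taxa).
The MRCA of C and B subtends (((N,B),A),((E,(J,F)),(((I,C),(O,(H,G))),K))) (12 taxa).
The first is nested inside the second, so C shares a more recent common ancestor with F.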